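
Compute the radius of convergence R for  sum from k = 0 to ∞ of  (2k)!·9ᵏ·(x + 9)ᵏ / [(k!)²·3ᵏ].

Ratio test: |a_{k+1}/a_k| = (2k+1)·(2k+2)/(k+1)² · 9/3 → 12 as k → ∞.
Hence the series converges for |x + 9| < 1/(12) = 1/12, so the radius of convergence is 1/12.

R = 1/12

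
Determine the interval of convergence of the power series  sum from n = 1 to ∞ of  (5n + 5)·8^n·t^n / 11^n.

(-11/8, 11/8)

Ratio test: |a_{n+1}/a_n| = [(5(n+1) + 5)/(5n + 5)] · 8/11 → 8/11 as n → ∞.
Thus R = 1/(8/11) = 11/8.
At t = 11/8: the terms have absolute value of order n, which does not tend to 0, so the series diverges by the divergence test.
When t = -11/8, the n-th term does not approach 0; divergence by the term test.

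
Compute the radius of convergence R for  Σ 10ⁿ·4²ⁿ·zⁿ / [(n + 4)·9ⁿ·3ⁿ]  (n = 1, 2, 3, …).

R = 27/160

By the ratio test, |a_{n+1}/a_n| = [(n + 4)/((n+1) + 4)] · 10·16/(9·3) → 160/27.
Thus R = 1/(160/27) = 27/160.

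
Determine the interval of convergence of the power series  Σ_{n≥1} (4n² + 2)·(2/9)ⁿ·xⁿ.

(-9/2, 9/2)

Ratio test: |a_{n+1}/a_n| = [(4(n+1)² + 2)/(4n² + 2)] · 2/9 → 2/9 as n → ∞.
Thus R = 1/(2/9) = 9/2.
At x = 9/2: the terms have absolute value of order n², which does not tend to 0, so the series diverges by the divergence test.
When x = -9/2, the n-th term does not approach 0; divergence by the term test.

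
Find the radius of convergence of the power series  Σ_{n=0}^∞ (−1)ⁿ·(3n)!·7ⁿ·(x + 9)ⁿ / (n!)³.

R = 1/189

The ratio of consecutive coefficients is (3n+1)·(3n+2)·(3n+3)/(n+1)³ · 7 → 189.
Thus R = 1/(189) = 1/189.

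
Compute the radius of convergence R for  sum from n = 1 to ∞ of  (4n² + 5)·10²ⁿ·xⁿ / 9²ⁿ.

R = 81/100

The ratio of consecutive coefficients is [(4(n+1)² + 5)/(4n² + 5)] · 100/81 → 100/81.
The series converges when 100/81 · |x| < 1, giving R = 81/100.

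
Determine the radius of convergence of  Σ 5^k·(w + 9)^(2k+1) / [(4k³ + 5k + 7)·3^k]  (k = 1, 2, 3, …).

R = √15/5

Apply the ratio test: |a_{k+1}| / |a_k| = [(4k³ + 5k + 7)/(4(k+1)³ + 5(k+1) + 7)] · 5/3, which tends to 5/3 as k → ∞.
Successive powers of (w + 9) differ by 2, so the series converges when |w + 9|² · 5/3 < 1, i.e. |w + 9| < √(3/5). So R = √15/5.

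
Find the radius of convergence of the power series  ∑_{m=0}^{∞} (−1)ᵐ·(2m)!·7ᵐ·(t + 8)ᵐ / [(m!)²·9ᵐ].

Apply the ratio test: |a_{m+1}| / |a_m| = (2m+1)·(2m+2)/(m+1)² · 7/9, which tends to 28/9 as m → ∞.
Thus R = 1/(28/9) = 9/28.

R = 9/28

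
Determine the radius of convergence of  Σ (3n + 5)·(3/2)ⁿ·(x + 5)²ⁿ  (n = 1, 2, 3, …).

R = √6/3

Apply the ratio test: |a_{n+1}| / |a_n| = [(3(n+1) + 5)/(3n + 5)] · 3/2, which tends to 3/2 as n → ∞.
Writing y = (x + 5)², the series in y has radius 2/3, so |x + 5| < √(2/3) and R = √6/3.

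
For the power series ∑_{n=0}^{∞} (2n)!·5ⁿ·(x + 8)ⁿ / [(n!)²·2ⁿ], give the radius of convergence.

R = 1/10

Ratio test: |a_{n+1}/a_n| = (2n+1)·(2n+2)/(n+1)² · 5/2 → 10 as n → ∞.
The series converges when 10 · |x + 8| < 1, giving R = 1/10.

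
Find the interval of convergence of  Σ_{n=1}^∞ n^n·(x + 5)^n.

{-5}

By the Cauchy root test, |a_n|^(1/n) = n → ∞.
Since the n-th root of |a_n| is unbounded, the series converges only at x = -5; R = 0.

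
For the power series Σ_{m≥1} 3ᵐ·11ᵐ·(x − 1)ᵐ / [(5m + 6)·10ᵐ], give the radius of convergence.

By the ratio test, |a_{m+1}/a_m| = [(5m + 6)/(5(m+1) + 6)] · 3·11/10 → 33/10.
Hence the series converges for |x − 1| < 1/(33/10) = 10/33, so the radius of convergence is 10/33.

R = 10/33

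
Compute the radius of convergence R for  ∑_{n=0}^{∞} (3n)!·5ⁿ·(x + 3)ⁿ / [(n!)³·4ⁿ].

R = 4/135

By the ratio test, |a_{n+1}/a_n| = (3n+1)·(3n+2)·(3n+3)/(n+1)³ · 5/4 → 135/4.
Convergence for |x + 3| · 135/4 < 1, i.e. |x + 3| < 4/135. So R = 4/135.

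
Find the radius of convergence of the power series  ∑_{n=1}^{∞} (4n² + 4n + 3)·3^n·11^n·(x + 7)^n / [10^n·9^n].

By the ratio test, |a_{n+1}/a_n| = [(4(n+1)² + 4(n+1) + 3)/(4n² + 4n + 3)] · 3·11/(10·9) → 11/30.
The series converges when 11/30 · |x + 7| < 1, giving R = 30/11.

R = 30/11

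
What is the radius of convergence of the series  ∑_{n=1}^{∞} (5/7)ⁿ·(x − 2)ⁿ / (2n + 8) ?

Ratio test: |a_{n+1}/a_n| = [(2n + 8)/(2(n+1) + 8)] · 5/7 → 5/7 as n → ∞.
Thus R = 1/(5/7) = 7/5.

R = 7/5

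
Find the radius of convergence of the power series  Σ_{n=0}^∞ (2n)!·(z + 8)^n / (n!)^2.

R = 1/4

Ratio test: |a_{n+1}/a_n| = (2n+1)·(2n+2)/(n+1)² → 4 as n → ∞.
Hence the series converges for |z + 8| < 1/(4) = 1/4, so the radius of convergence is 1/4.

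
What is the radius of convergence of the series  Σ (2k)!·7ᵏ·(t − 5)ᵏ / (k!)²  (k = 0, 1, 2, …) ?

R = 1/28

Apply the ratio test: |a_{k+1}| / |a_k| = (2k+1)·(2k+2)/(k+1)² · 7, which tends to 28 as k → ∞.
Hence the series converges for |t − 5| < 1/(28) = 1/28, so the radius of convergence is 1/28.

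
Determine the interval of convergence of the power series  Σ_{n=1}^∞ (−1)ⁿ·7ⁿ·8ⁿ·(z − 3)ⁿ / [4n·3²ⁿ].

(159/56, 177/56]

Apply the ratio test: |a_{n+1}| / |a_n| = [4n/4(n+1)] · 7·8/9, which tends to 56/9 as n → ∞.
Hence the series converges for |z − 3| < 1/(56/9) = 9/56, so the radius of convergence is 9/56.
Check z = 177/56: an alternating series whose terms decrease to 0 in absolute value, so it converges by the Leibniz criterion.
At z = 159/56: the terms behave like c/n; limit comparison with the harmonic series gives divergence.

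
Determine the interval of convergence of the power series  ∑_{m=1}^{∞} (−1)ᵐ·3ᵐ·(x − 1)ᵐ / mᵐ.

(−∞, ∞)

Root test: |a_m|^(1/m) = 3/m → 0.
Since the m-th root of |a_m| tends to 0, the series converges for all real x; R = ∞.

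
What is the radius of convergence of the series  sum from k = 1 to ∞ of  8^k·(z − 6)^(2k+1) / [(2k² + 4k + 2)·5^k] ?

R = √10/4

The ratio of consecutive coefficients is [(2k² + 4k + 2)/(2(k+1)² + 4(k+1) + 2)] · 8/5 → 8/5.
Writing y = (z − 6)², the series in y has radius 5/8, so |z − 6| < √(5/8) and R = √10/4.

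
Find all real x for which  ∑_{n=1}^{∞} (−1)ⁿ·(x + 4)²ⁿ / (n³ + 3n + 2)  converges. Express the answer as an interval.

[-5, -3]

By the ratio test, |a_{n+1}/a_n| = (n³ + 3n + 2)/((n+1)³ + 3(n+1) + 2) → 1.
Successive powers of (x + 4) differ by 2, so the series converges when |x + 4|² · 1 < 1, i.e. |x + 4| < √(1) = 1. So R = 1.
Endpoint x = -3: the series is dominated by a constant times Σ 1/n³, which converges (p = 3 > 1).
At x = -5: absolute convergence follows by limit comparison with Σ 1/n³.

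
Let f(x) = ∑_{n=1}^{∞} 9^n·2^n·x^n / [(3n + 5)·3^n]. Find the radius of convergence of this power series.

Ratio test: |a_{n+1}/a_n| = [(3n + 5)/(3(n+1) + 5)] · 9·2/3 → 6 as n → ∞.
The series converges when 6 · |x| < 1, giving R = 1/6.

R = 1/6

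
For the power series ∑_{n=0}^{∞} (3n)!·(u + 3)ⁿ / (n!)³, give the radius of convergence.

The ratio of consecutive coefficients is (3n+1)·(3n+2)·(3n+3)/(n+1)³ → 27.
Thus R = 1/(27) = 1/27.

R = 1/27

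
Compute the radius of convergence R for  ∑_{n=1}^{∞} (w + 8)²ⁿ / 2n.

The ratio of consecutive coefficients is 2n/2(n+1) → 1.
Since the exponent of (w + 8) increases by 2 each term, convergence requires |w + 8|² < 1, hence R = 1.

R = 1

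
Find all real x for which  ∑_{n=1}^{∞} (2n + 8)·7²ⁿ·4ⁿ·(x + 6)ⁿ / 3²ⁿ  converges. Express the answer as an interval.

The ratio of consecutive coefficients is [(2(n+1) + 8)/(2n + 8)] · 49·4/9 → 196/9.
The series converges when 196/9 · |x + 6| < 1, giving R = 9/196.
Endpoint x = -1167/196: the n-th term does not approach 0; divergence by the term test.
Check x = -1185/196: the terms do not tend to 0, so the series diverges.

(-1185/196, -1167/196)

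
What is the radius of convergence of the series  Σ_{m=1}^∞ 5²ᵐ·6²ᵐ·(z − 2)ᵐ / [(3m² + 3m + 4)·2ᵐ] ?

The ratio of consecutive coefficients is [(3m² + 3m + 4)/(3(m+1)² + 3(m+1) + 4)] · 25·36/2 → 450.
Thus R = 1/(450) = 1/450.

R = 1/450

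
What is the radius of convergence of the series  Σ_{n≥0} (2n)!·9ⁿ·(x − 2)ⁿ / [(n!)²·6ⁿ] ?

The ratio of consecutive coefficients is (2n+1)·(2n+2)/(n+1)² · 9/6 → 6.
Convergence for |x − 2| · 6 < 1, i.e. |x − 2| < 1/6. So R = 1/6.

R = 1/6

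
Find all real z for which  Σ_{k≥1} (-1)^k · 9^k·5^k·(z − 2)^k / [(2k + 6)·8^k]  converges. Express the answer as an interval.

(82/45, 98/45]

Ratio test: |a_{k+1}/a_k| = [(2k + 6)/(2(k+1) + 6)] · 9·5/8 → 45/8 as k → ∞.
Hence the series converges for |z − 2| < 1/(45/8) = 8/45, so the radius of convergence is 8/45.
At z = 98/45: the terms alternate in sign and decrease monotonically to 0 in absolute value (size ~ c/k), so the alternating series test gives convergence.
When z = 82/45, the terms are asymptotic to a nonzero constant times 1/k, so the series diverges by limit comparison with Σ 1/k.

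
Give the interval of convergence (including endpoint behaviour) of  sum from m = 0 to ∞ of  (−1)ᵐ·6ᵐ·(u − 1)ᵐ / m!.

(−∞, ∞)

Apply the ratio test: |a_{m+1}| / |a_m| = 6 · 1/(m+1), which tends to 0 as m → ∞.
Since the limit is 0 < 1 for every u, the series converges on all of ℝ and R = ∞.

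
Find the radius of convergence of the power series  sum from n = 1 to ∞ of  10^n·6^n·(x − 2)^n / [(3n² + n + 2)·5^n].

By the ratio test, |a_{n+1}/a_n| = [(3n² + n + 2)/(3(n+1)² + (n+1) + 2)] · 10·6/5 → 12.
The series converges when 12 · |x − 2| < 1, giving R = 1/12.

R = 1/12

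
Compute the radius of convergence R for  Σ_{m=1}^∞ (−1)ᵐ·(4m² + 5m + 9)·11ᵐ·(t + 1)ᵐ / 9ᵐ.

By the ratio test, |a_{m+1}/a_m| = [(4(m+1)² + 5(m+1) + 9)/(4m² + 5m + 9)] · 11/9 → 11/9.
Thus R = 1/(11/9) = 9/11.

R = 9/11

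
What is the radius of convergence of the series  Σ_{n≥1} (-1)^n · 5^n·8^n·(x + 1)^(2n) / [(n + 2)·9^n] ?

Apply the ratio test: |a_{n+1}| / |a_n| = [(n + 2)/((n+1) + 2)] · 5·8/9, which tends to 40/9 as n → ∞.
Since the exponent of (x + 1) increases by 2 each term, convergence requires |x + 1|² < 9/40, hence R = 3√10/20.

R = 3√10/20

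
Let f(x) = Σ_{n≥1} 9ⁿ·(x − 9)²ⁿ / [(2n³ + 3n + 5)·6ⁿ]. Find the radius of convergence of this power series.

R = √6/3

Ratio test: |a_{n+1}/a_n| = [(2n³ + 3n + 5)/(2(n+1)³ + 3(n+1) + 5)] · 9/6 → 3/2 as n → ∞.
Since the exponent of (x − 9) increases by 2 each term, convergence requires |x − 9|² < 2/3, hence R = √6/3.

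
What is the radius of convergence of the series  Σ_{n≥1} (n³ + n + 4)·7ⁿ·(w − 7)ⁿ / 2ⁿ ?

Ratio test: |a_{n+1}/a_n| = [((n+1)³ + (n+1) + 4)/(n³ + n + 4)] · 7/2 → 7/2 as n → ∞.
Hence the series converges for |w − 7| < 1/(7/2) = 2/7, so the radius of convergence is 2/7.

R = 2/7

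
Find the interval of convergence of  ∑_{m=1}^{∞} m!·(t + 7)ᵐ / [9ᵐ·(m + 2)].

Apply the ratio test: |a_{m+1}| / |a_m| = (m+1) · 1/9 · (m + 2)/((m+1) + 2), which tends to ∞ as m → ∞.
Since the ratio → ∞, the series diverges for every t ≠ -7, and R = 0.

{-7}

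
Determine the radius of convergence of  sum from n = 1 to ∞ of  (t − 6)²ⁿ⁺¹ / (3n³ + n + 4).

The ratio of consecutive coefficients is (3n³ + n + 4)/(3(n+1)³ + (n+1) + 4) → 1.
Successive powers of (t − 6) differ by 2, so the series converges when |t − 6|² · 1 < 1, i.e. |t − 6| < √(1) = 1. So R = 1.

R = 1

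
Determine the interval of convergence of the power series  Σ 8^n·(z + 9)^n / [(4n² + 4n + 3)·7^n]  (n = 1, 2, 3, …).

[-79/8, -65/8]

Apply the ratio test: |a_{n+1}| / |a_n| = [(4n² + 4n + 3)/(4(n+1)² + 4(n+1) + 3)] · 8/7, which tends to 8/7 as n → ∞.
Thus R = 1/(8/7) = 7/8.
Check z = -65/8: absolute convergence follows by limit comparison with Σ 1/n².
At z = -79/8: the terms are on the order of 1/n², so the series converges absolutely by comparison with the p-series (p = 2 > 1).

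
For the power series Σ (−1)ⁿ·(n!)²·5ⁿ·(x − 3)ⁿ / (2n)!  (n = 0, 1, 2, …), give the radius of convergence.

R = 4/5

The ratio of consecutive coefficients is (n+1)²/[(2n+1)·(2n+2)] · 5 → 5/4.
Thus R = 1/(5/4) = 4/5.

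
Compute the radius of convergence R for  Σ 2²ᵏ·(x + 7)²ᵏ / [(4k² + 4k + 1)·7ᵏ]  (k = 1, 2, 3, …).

The ratio of consecutive coefficients is [(4k² + 4k + 1)/(4(k+1)² + 4(k+1) + 1)] · 4/7 → 4/7.
Since the exponent of (x + 7) increases by 2 each term, convergence requires |x + 7|² < 7/4, hence R = √7/2.

R = √7/2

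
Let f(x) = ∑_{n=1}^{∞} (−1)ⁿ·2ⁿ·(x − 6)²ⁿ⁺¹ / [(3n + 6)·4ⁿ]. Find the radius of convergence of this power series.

R = √2

Apply the ratio test: |a_{n+1}| / |a_n| = [(3n + 6)/(3(n+1) + 6)] · 2/4, which tends to 1/2 as n → ∞.
Writing y = (x − 6)², the series in y has radius 2, so |x − 6| < √(2) and R = √2.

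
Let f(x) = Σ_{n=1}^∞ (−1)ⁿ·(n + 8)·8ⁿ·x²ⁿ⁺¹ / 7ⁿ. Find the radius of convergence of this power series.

R = √14/4

The ratio of consecutive coefficients is [((n+1) + 8)/(n + 8)] · 8/7 → 8/7.
Since the exponent of x increases by 2 each term, convergence requires |x|² < 7/8, hence R = √14/4.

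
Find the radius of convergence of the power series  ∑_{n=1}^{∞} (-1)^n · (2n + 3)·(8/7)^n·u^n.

R = 7/8

By the ratio test, |a_{n+1}/a_n| = [(2(n+1) + 3)/(2n + 3)] · 8/7 → 8/7.
Convergence for |u| · 8/7 < 1, i.e. |u| < 7/8. So R = 7/8.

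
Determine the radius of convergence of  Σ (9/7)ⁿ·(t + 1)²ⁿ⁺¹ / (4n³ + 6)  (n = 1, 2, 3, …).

Ratio test: |a_{n+1}/a_n| = [(4n³ + 6)/(4(n+1)³ + 6)] · 9/7 → 9/7 as n → ∞.
Successive powers of (t + 1) differ by 2, so the series converges when |t + 1|² · 9/7 < 1, i.e. |t + 1| < √(7/9). So R = √7/3.

R = √7/3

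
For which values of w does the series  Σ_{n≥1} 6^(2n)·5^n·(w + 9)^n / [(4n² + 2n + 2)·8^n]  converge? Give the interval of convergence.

Ratio test: |a_{n+1}/a_n| = [(4n² + 2n + 2)/(4(n+1)² + 2(n+1) + 2)] · 36·5/8 → 45/2 as n → ∞.
Convergence for |w + 9| · 45/2 < 1, i.e. |w + 9| < 2/45. So R = 2/45.
Check w = -403/45: the series is dominated by a constant times Σ 1/n², which converges (p = 2 > 1).
At w = -407/45: the series is dominated by a constant times Σ 1/n², which converges (p = 2 > 1).

[-407/45, -403/45]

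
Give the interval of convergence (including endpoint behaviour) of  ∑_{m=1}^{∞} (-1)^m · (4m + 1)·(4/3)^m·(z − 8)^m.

(29/4, 35/4)

Ratio test: |a_{m+1}/a_m| = [(4(m+1) + 1)/(4m + 1)] · 4/3 → 4/3 as m → ∞.
Convergence for |z − 8| · 4/3 < 1, i.e. |z − 8| < 3/4. So R = 3/4.
When z = 35/4, the terms do not tend to 0, so the series diverges.
Check z = 29/4: the terms have absolute value of order m, which does not tend to 0, so the series diverges by the divergence test.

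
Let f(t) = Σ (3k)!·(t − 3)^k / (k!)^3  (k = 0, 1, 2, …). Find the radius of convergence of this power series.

The ratio of consecutive coefficients is (3k+1)·(3k+2)·(3k+3)/(k+1)³ → 27.
Convergence for |t − 3| · 27 < 1, i.e. |t − 3| < 1/27. So R = 1/27.

R = 1/27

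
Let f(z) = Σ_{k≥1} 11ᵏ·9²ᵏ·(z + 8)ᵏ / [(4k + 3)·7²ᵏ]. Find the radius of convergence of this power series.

The ratio of consecutive coefficients is [(4k + 3)/(4(k+1) + 3)] · 11·81/49 → 891/49.
Hence the series converges for |z + 8| < 1/(891/49) = 49/891, so the radius of convergence is 49/891.

R = 49/891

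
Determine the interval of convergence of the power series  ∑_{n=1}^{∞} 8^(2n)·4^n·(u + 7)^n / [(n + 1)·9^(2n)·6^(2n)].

[-1177/64, 281/64)

Ratio test: |a_{n+1}/a_n| = [(n + 1)/((n+1) + 1)] · 64·4/(81·36) → 64/729 as n → ∞.
The series converges when 64/729 · |u + 7| < 1, giving R = 729/64.
When u = 281/64, the terms are asymptotic to a nonzero constant times 1/n, so the series diverges by limit comparison with Σ 1/n.
At u = -1177/64: convergence follows from the alternating series test (terms decrease monotonically to 0).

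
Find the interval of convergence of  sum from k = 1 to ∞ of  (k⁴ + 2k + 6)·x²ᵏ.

(-1, 1)

By the ratio test, |a_{k+1}/a_k| = ((k+1)⁴ + 2(k+1) + 6)/(k⁴ + 2k + 6) → 1.
Writing y = x², the series in y has radius 1, so |x| < √(1) = 1 and R = 1.
Endpoint x = 1: the k-th term does not approach 0; divergence by the term test.
Check x = -1: the k-th term does not approach 0; divergence by the term test.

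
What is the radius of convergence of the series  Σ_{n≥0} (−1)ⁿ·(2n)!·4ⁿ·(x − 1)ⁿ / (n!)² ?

By the ratio test, |a_{n+1}/a_n| = (2n+1)·(2n+2)/(n+1)² · 4 → 16.
The series converges when 16 · |x − 1| < 1, giving R = 1/16.

R = 1/16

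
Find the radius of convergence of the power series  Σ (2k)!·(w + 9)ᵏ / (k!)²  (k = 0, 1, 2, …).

R = 1/4

The ratio of consecutive coefficients is (2k+1)·(2k+2)/(k+1)² → 4.
Thus R = 1/(4) = 1/4.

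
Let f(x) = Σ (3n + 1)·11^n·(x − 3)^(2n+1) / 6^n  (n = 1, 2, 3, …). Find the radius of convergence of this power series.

The ratio of consecutive coefficients is [(3(n+1) + 1)/(3n + 1)] · 11/6 → 11/6.
Since the exponent of (x − 3) increases by 2 each term, convergence requires |x − 3|² < 6/11, hence R = √66/11.

R = √66/11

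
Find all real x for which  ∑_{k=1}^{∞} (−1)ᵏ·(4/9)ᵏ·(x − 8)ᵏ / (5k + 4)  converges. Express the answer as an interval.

The ratio of consecutive coefficients is [(5k + 4)/(5(k+1) + 4)] · 4/9 → 4/9.
Hence the series converges for |x − 8| < 1/(4/9) = 9/4, so the radius of convergence is 9/4.
Check x = 41/4: an alternating series whose terms decrease to 0 in absolute value, so it converges by the Leibniz criterion.
Check x = 23/4: the terms behave like c/k; limit comparison with the harmonic series gives divergence.

(23/4, 41/4]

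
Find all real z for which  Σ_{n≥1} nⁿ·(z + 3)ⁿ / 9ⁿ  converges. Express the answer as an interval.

{-3}

Root test: |a_n|^(1/n) = n/9 → ∞.
Since the n-th root of |a_n| is unbounded, the series converges only at z = -3; R = 0.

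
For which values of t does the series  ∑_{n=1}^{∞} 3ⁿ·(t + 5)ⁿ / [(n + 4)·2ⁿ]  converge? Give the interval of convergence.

Ratio test: |a_{n+1}/a_n| = [(n + 4)/((n+1) + 4)] · 3/2 → 3/2 as n → ∞.
The series converges when 3/2 · |t + 5| < 1, giving R = 2/3.
When t = -13/3, the terms behave like c/n; limit comparison with the harmonic series gives divergence.
Check t = -17/3: convergence follows from the alternating series test (terms decrease monotonically to 0).

[-17/3, -13/3)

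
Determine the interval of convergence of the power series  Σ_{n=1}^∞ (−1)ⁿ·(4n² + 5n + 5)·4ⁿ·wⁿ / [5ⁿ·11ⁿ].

Ratio test: |a_{n+1}/a_n| = [(4(n+1)² + 5(n+1) + 5)/(4n² + 5n + 5)] · 4/(5·11) → 4/55 as n → ∞.
Convergence for |w| · 4/55 < 1, i.e. |w| < 55/4. So R = 55/4.
Check w = 55/4: the terms do not tend to 0, so the series diverges.
At w = -55/4: the terms have absolute value of order n², which does not tend to 0, so the series diverges by the divergence test.

(-55/4, 55/4)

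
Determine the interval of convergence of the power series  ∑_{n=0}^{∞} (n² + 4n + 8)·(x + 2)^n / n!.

(−∞, ∞)

By the ratio test, |a_{n+1}/a_n| = ((n+1)² + 4(n+1) + 8)/(n² + 4n + 8) · 1/(n+1) → 0.
The limit is 0, so the series converges for all x; R = ∞.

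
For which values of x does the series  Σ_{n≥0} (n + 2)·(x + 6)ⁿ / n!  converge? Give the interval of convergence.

(−∞, ∞)

Ratio test: |a_{n+1}/a_n| = ((n+1) + 2)/(n + 2) · 1/(n+1) → 0 as n → ∞.
The ratio tends to 0 regardless of x, hence R = ∞.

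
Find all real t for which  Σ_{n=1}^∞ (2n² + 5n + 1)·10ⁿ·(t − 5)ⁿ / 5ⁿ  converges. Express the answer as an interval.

(9/2, 11/2)

By the ratio test, |a_{n+1}/a_n| = [(2(n+1)² + 5(n+1) + 1)/(2n² + 5n + 1)] · 10/5 → 2.
Thus R = 1/(2) = 1/2.
Endpoint t = 11/2: the terms have absolute value of order n², which does not tend to 0, so the series diverges by the divergence test.
Check t = 9/2: the terms have absolute value of order n², which does not tend to 0, so the series diverges by the divergence test.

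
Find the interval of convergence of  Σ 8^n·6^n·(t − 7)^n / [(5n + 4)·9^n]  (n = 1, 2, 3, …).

By the ratio test, |a_{n+1}/a_n| = [(5n + 4)/(5(n+1) + 4)] · 8·6/9 → 16/3.
The series converges when 16/3 · |t − 7| < 1, giving R = 3/16.
When t = 115/16, comparison with the harmonic series Σ 1/n shows the series diverges.
When t = 109/16, convergence follows from the alternating series test (terms decrease monotonically to 0).

[109/16, 115/16)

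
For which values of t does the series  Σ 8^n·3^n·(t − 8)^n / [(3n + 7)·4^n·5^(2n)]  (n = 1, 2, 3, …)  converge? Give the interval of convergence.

Apply the ratio test: |a_{n+1}| / |a_n| = [(3n + 7)/(3(n+1) + 7)] · 8·3/(4·25), which tends to 6/25 as n → ∞.
Thus R = 1/(6/25) = 25/6.
At t = 73/6: the terms behave like c/n; limit comparison with the harmonic series gives divergence.
Endpoint t = 23/6: an alternating series whose terms decrease to 0 in absolute value, so it converges by the Leibniz criterion.

[23/6, 73/6)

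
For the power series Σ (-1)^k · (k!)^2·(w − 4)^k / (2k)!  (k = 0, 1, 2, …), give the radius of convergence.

By the ratio test, |a_{k+1}/a_k| = (k+1)²/[(2k+1)·(2k+2)] → 1/4.
Convergence for |w − 4| · 1/4 < 1, i.e. |w − 4| < 4. So R = 4.

R = 4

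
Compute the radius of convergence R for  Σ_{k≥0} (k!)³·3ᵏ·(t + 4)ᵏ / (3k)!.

Ratio test: |a_{k+1}/a_k| = (k+1)³/[(3k+1)·(3k+2)·(3k+3)] · 3 → 1/9 as k → ∞.
Thus R = 1/(1/9) = 9.

R = 9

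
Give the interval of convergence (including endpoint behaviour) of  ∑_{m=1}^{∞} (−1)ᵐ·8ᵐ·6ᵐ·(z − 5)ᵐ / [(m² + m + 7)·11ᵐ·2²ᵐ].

[49/12, 71/12]

Ratio test: |a_{m+1}/a_m| = [(m² + m + 7)/((m+1)² + (m+1) + 7)] · 8·6/(11·4) → 12/11 as m → ∞.
Convergence for |z − 5| · 12/11 < 1, i.e. |z − 5| < 11/12. So R = 11/12.
When z = 71/12, absolute convergence follows by limit comparison with Σ 1/m².
Endpoint z = 49/12: the terms are on the order of 1/m², so the series converges absolutely by comparison with the p-series (p = 2 > 1).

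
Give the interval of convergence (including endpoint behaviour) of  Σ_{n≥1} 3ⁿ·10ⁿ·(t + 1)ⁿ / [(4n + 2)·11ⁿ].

[-41/30, -19/30)

Apply the ratio test: |a_{n+1}| / |a_n| = [(4n + 2)/(4(n+1) + 2)] · 3·10/11, which tends to 30/11 as n → ∞.
Convergence for |t + 1| · 30/11 < 1, i.e. |t + 1| < 11/30. So R = 11/30.
When t = -19/30, the terms are asymptotic to a nonzero constant times 1/n, so the series diverges by limit comparison with Σ 1/n.
At t = -41/30: an alternating series whose terms decrease to 0 in absolute value, so it converges by the Leibniz criterion.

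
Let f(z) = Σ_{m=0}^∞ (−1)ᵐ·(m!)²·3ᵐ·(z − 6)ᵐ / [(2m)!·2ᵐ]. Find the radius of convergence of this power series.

Apply the ratio test: |a_{m+1}| / |a_m| = (m+1)²/[(2m+1)·(2m+2)] · 3/2, which tends to 3/8 as m → ∞.
Thus R = 1/(3/8) = 8/3.

R = 8/3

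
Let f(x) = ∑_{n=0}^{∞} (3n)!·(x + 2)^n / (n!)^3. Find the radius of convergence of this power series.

R = 1/27

The ratio of consecutive coefficients is (3n+1)·(3n+2)·(3n+3)/(n+1)³ → 27.
Hence the series converges for |x + 2| < 1/(27) = 1/27, so the radius of convergence is 1/27.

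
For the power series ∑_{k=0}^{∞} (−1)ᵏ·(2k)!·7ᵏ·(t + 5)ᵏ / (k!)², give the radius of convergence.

R = 1/28

Apply the ratio test: |a_{k+1}| / |a_k| = (2k+1)·(2k+2)/(k+1)² · 7, which tends to 28 as k → ∞.
The series converges when 28 · |t + 5| < 1, giving R = 1/28.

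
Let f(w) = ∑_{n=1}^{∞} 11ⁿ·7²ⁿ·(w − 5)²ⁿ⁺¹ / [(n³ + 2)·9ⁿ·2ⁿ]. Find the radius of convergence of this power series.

R = 3√22/77

Ratio test: |a_{n+1}/a_n| = [(n³ + 2)/((n+1)³ + 2)] · 11·49/(9·2) → 539/18 as n → ∞.
Writing y = (w − 5)², the series in y has radius 18/539, so |w − 5| < √(18/539) and R = 3√22/77.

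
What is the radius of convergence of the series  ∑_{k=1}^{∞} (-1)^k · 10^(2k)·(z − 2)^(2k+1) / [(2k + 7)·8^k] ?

Ratio test: |a_{k+1}/a_k| = [(2k + 7)/(2(k+1) + 7)] · 100/8 → 25/2 as k → ∞.
Writing y = (z − 2)², the series in y has radius 2/25, so |z − 2| < √(2/25) and R = √2/5.

R = √2/5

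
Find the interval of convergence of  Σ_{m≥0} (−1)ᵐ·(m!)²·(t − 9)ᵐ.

{9}

Apply the ratio test: |a_{m+1}| / |a_m| = (m+1)², which tends to ∞ as m → ∞.
Since the ratio → ∞, the series diverges for every t ≠ 9, and R = 0.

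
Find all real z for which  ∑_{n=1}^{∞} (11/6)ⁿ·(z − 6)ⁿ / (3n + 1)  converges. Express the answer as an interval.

[60/11, 72/11)

The ratio of consecutive coefficients is [(3n + 1)/(3(n+1) + 1)] · 11/6 → 11/6.
Hence the series converges for |z − 6| < 1/(11/6) = 6/11, so the radius of convergence is 6/11.
Check z = 72/11: the terms are asymptotic to a nonzero constant times 1/n, so the series diverges by limit comparison with Σ 1/n.
Check z = 60/11: convergence follows from the alternating series test (terms decrease monotonically to 0).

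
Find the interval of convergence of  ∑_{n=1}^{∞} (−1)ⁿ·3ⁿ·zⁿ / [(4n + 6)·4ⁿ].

By the ratio test, |a_{n+1}/a_n| = [(4n + 6)/(4(n+1) + 6)] · 3/4 → 3/4.
Hence the series converges for |z| < 1/(3/4) = 4/3, so the radius of convergence is 4/3.
Endpoint z = 4/3: the terms alternate in sign and decrease monotonically to 0 in absolute value (size ~ c/n), so the alternating series test gives convergence.
Endpoint z = -4/3: comparison with the harmonic series Σ 1/n shows the series diverges.

(-4/3, 4/3]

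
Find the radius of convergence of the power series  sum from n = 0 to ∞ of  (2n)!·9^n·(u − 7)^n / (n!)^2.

R = 1/36

By the ratio test, |a_{n+1}/a_n| = (2n+1)·(2n+2)/(n+1)² · 9 → 36.
The series converges when 36 · |u − 7| < 1, giving R = 1/36.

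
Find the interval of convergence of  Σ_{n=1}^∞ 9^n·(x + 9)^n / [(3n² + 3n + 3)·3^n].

The ratio of consecutive coefficients is [(3n² + 3n + 3)/(3(n+1)² + 3(n+1) + 3)] · 9/3 → 3.
Hence the series converges for |x + 9| < 1/(3) = 1/3, so the radius of convergence is 1/3.
At x = -26/3: the terms are on the order of 1/n², so the series converges absolutely by comparison with the p-series (p = 2 > 1).
Endpoint x = -28/3: the terms are on the order of 1/n², so the series converges absolutely by comparison with the p-series (p = 2 > 1).

[-28/3, -26/3]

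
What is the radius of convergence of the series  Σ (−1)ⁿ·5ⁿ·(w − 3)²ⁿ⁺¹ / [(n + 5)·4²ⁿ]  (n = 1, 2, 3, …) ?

By the ratio test, |a_{n+1}/a_n| = [(n + 5)/((n+1) + 5)] · 5/16 → 5/16.
Since the exponent of (w − 3) increases by 2 each term, convergence requires |w − 3|² < 16/5, hence R = 4√5/5.

R = 4√5/5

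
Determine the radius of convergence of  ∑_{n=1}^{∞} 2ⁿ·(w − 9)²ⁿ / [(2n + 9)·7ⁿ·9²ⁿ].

R = 9√14/2

By the ratio test, |a_{n+1}/a_n| = [(2n + 9)/(2(n+1) + 9)] · 2/(7·81) → 2/567.
Since the exponent of (w − 9) increases by 2 each term, convergence requires |w − 9|² < 567/2, hence R = 9√14/2.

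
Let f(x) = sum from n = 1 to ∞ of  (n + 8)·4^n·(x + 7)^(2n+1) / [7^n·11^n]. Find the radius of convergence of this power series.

The ratio of consecutive coefficients is [((n+1) + 8)/(n + 8)] · 4/(7·11) → 4/77.
Since the exponent of (x + 7) increases by 2 each term, convergence requires |x + 7|² < 77/4, hence R = √77/2.

R = √77/2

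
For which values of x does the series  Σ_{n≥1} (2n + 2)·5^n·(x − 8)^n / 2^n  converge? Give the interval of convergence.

Ratio test: |a_{n+1}/a_n| = [(2(n+1) + 2)/(2n + 2)] · 5/2 → 5/2 as n → ∞.
Hence the series converges for |x − 8| < 1/(5/2) = 2/5, so the radius of convergence is 2/5.
Check x = 42/5: the terms have absolute value of order n, which does not tend to 0, so the series diverges by the divergence test.
Check x = 38/5: the terms have absolute value of order n, which does not tend to 0, so the series diverges by the divergence test.

(38/5, 42/5)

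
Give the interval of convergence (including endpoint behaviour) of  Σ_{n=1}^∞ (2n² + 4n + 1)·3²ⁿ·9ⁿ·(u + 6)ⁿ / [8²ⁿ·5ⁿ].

(-806/81, -166/81)

Apply the ratio test: |a_{n+1}| / |a_n| = [(2(n+1)² + 4(n+1) + 1)/(2n² + 4n + 1)] · 9·9/(64·5), which tends to 81/320 as n → ∞.
Hence the series converges for |u + 6| < 1/(81/320) = 320/81, so the radius of convergence is 320/81.
Check u = -166/81: the terms have absolute value of order n², which does not tend to 0, so the series diverges by the divergence test.
At u = -806/81: the terms do not tend to 0, so the series diverges.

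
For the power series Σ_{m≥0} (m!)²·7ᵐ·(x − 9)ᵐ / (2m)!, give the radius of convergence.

R = 4/7

Ratio test: |a_{m+1}/a_m| = (m+1)²/[(2m+1)·(2m+2)] · 7 → 7/4 as m → ∞.
The series converges when 7/4 · |x − 9| < 1, giving R = 4/7.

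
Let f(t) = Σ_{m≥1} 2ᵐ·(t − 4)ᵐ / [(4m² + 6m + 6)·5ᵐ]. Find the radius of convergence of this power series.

Apply the ratio test: |a_{m+1}| / |a_m| = [(4m² + 6m + 6)/(4(m+1)² + 6(m+1) + 6)] · 2/5, which tends to 2/5 as m → ∞.
Thus R = 1/(2/5) = 5/2.

R = 5/2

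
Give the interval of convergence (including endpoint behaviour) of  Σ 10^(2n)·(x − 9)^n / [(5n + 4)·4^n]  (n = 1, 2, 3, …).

[224/25, 226/25)

Apply the ratio test: |a_{n+1}| / |a_n| = [(5n + 4)/(5(n+1) + 4)] · 100/4, which tends to 25 as n → ∞.
Hence the series converges for |x − 9| < 1/(25) = 1/25, so the radius of convergence is 1/25.
At x = 226/25: comparison with the harmonic series Σ 1/n shows the series diverges.
Check x = 224/25: the terms alternate in sign and decrease monotonically to 0 in absolute value (size ~ c/n), so the alternating series test gives convergence.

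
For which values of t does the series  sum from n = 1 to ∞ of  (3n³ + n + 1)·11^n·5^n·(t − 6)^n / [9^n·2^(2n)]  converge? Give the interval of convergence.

(294/55, 366/55)

By the ratio test, |a_{n+1}/a_n| = [(3(n+1)³ + (n+1) + 1)/(3n³ + n + 1)] · 11·5/(9·4) → 55/36.
The series converges when 55/36 · |t − 6| < 1, giving R = 36/55.
Check t = 366/55: the n-th term does not approach 0; divergence by the term test.
Check t = 294/55: the terms do not tend to 0, so the series diverges.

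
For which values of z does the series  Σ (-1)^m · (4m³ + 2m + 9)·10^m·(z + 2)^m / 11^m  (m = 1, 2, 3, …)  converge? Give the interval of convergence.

By the ratio test, |a_{m+1}/a_m| = [(4(m+1)³ + 2(m+1) + 9)/(4m³ + 2m + 9)] · 10/11 → 10/11.
Convergence for |z + 2| · 10/11 < 1, i.e. |z + 2| < 11/10. So R = 11/10.
Endpoint z = -9/10: the m-th term does not approach 0; divergence by the term test.
At z = -31/10: the m-th term does not approach 0; divergence by the term test.

(-31/10, -9/10)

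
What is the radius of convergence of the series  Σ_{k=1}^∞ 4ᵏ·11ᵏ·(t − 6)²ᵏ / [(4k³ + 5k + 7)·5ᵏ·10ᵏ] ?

R = 5√22/22

By the ratio test, |a_{k+1}/a_k| = [(4k³ + 5k + 7)/(4(k+1)³ + 5(k+1) + 7)] · 4·11/(5·10) → 22/25.
Successive powers of (t − 6) differ by 2, so the series converges when |t − 6|² · 22/25 < 1, i.e. |t − 6| < √(25/22). So R = 5√22/22.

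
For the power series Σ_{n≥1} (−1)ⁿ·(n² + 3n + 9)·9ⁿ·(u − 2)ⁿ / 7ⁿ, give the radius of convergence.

By the ratio test, |a_{n+1}/a_n| = [((n+1)² + 3(n+1) + 9)/(n² + 3n + 9)] · 9/7 → 9/7.
Convergence for |u − 2| · 9/7 < 1, i.e. |u − 2| < 7/9. So R = 7/9.

R = 7/9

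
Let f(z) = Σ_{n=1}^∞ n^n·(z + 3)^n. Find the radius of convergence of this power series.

Root test: |a_n|^(1/n) = n → ∞.
Since the n-th root of |a_n| is unbounded, the series converges only at z = -3; R = 0.

R = 0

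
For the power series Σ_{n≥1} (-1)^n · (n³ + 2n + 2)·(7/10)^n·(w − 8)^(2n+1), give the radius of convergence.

By the ratio test, |a_{n+1}/a_n| = [((n+1)³ + 2(n+1) + 2)/(n³ + 2n + 2)] · 7/10 → 7/10.
Successive powers of (w − 8) differ by 2, so the series converges when |w − 8|² · 7/10 < 1, i.e. |w − 8| < √(10/7). So R = √70/7.

R = √70/7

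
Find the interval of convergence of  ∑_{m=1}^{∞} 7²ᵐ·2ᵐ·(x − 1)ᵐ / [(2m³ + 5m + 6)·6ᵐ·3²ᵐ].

[22/49, 76/49]

Apply the ratio test: |a_{m+1}| / |a_m| = [(2m³ + 5m + 6)/(2(m+1)³ + 5(m+1) + 6)] · 49·2/(6·9), which tends to 49/27 as m → ∞.
Thus R = 1/(49/27) = 27/49.
Endpoint x = 76/49: the terms are on the order of 1/m³, so the series converges absolutely by comparison with the p-series (p = 3 > 1).
When x = 22/49, the series is dominated by a constant times Σ 1/m³, which converges (p = 3 > 1).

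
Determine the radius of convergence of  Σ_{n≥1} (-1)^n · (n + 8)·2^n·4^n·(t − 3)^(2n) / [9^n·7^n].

R = 3√14/4

By the ratio test, |a_{n+1}/a_n| = [((n+1) + 8)/(n + 8)] · 2·4/(9·7) → 8/63.
Successive powers of (t − 3) differ by 2, so the series converges when |t − 3|² · 8/63 < 1, i.e. |t − 3| < √(63/8). So R = 3√14/4.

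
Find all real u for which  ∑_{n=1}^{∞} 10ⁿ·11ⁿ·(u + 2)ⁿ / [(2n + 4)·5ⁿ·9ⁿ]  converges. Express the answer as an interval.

[-53/22, -35/22)

Apply the ratio test: |a_{n+1}| / |a_n| = [(2n + 4)/(2(n+1) + 4)] · 10·11/(5·9), which tends to 22/9 as n → ∞.
Thus R = 1/(22/9) = 9/22.
When u = -35/22, comparison with the harmonic series Σ 1/n shows the series diverges.
Endpoint u = -53/22: convergence follows from the alternating series test (terms decrease monotonically to 0).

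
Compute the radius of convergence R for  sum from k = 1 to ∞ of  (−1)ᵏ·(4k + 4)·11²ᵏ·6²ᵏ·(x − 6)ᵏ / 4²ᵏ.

Apply the ratio test: |a_{k+1}| / |a_k| = [(4(k+1) + 4)/(4k + 4)] · 121·36/16, which tends to 1089/4 as k → ∞.
Convergence for |x − 6| · 1089/4 < 1, i.e. |x − 6| < 4/1089. So R = 4/1089.

R = 4/1089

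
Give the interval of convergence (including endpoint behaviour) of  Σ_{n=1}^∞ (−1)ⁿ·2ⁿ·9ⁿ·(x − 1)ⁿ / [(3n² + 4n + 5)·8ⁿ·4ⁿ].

By the ratio test, |a_{n+1}/a_n| = [(3n² + 4n + 5)/(3(n+1)² + 4(n+1) + 5)] · 2·9/(8·4) → 9/16.
The series converges when 9/16 · |x − 1| < 1, giving R = 16/9.
At x = 25/9: absolute convergence follows by limit comparison with Σ 1/n².
When x = -7/9, absolute convergence follows by limit comparison with Σ 1/n².

[-7/9, 25/9]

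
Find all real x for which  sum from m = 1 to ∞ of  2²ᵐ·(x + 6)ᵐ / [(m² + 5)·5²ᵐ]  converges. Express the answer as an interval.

The ratio of consecutive coefficients is [(m² + 5)/((m+1)² + 5)] · 4/25 → 4/25.
Convergence for |x + 6| · 4/25 < 1, i.e. |x + 6| < 25/4. So R = 25/4.
When x = 1/4, absolute convergence follows by limit comparison with Σ 1/m².
Endpoint x = -49/4: the terms are on the order of 1/m², so the series converges absolutely by comparison with the p-series (p = 2 > 1).

[-49/4, 1/4]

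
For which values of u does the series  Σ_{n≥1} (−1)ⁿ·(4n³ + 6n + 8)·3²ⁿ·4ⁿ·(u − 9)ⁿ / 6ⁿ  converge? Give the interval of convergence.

Ratio test: |a_{n+1}/a_n| = [(4(n+1)³ + 6(n+1) + 8)/(4n³ + 6n + 8)] · 9·4/6 → 6 as n → ∞.
Hence the series converges for |u − 9| < 1/(6) = 1/6, so the radius of convergence is 1/6.
Endpoint u = 55/6: the n-th term does not approach 0; divergence by the term test.
Endpoint u = 53/6: the terms do not tend to 0, so the series diverges.

(53/6, 55/6)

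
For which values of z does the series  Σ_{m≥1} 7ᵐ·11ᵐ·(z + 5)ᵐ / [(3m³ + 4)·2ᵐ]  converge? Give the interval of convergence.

Apply the ratio test: |a_{m+1}| / |a_m| = [(3m³ + 4)/(3(m+1)³ + 4)] · 7·11/2, which tends to 77/2 as m → ∞.
The series converges when 77/2 · |z + 5| < 1, giving R = 2/77.
At z = -383/77: the series is dominated by a constant times Σ 1/m³, which converges (p = 3 > 1).
At z = -387/77: the series is dominated by a constant times Σ 1/m³, which converges (p = 3 > 1).

[-387/77, -383/77]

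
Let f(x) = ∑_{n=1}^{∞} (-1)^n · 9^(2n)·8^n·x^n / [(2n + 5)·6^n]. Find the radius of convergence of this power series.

R = 1/108

By the ratio test, |a_{n+1}/a_n| = [(2n + 5)/(2(n+1) + 5)] · 81·8/6 → 108.
Convergence for |x| · 108 < 1, i.e. |x| < 1/108. So R = 1/108.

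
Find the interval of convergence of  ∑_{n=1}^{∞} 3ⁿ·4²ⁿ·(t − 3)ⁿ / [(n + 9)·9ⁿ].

Apply the ratio test: |a_{n+1}| / |a_n| = [(n + 9)/((n+1) + 9)] · 3·16/9, which tends to 16/3 as n → ∞.
Hence the series converges for |t − 3| < 1/(16/3) = 3/16, so the radius of convergence is 3/16.
At t = 51/16: comparison with the harmonic series Σ 1/n shows the series diverges.
Endpoint t = 45/16: the terms alternate in sign and decrease monotonically to 0 in absolute value (size ~ c/n), so the alternating series test gives convergence.

[45/16, 51/16)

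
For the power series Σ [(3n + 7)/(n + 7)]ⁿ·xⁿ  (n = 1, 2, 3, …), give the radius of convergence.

Applying the root test, |a_n|^(1/n) = (3n + 7)/(n + 7) → 3.
Convergence for |x| · 3 < 1, i.e. |x| < 1/3. So R = 1/3.

R = 1/3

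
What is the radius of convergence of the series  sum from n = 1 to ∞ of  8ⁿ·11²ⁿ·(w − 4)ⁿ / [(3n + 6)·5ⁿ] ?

By the ratio test, |a_{n+1}/a_n| = [(3n + 6)/(3(n+1) + 6)] · 8·121/5 → 968/5.
Thus R = 1/(968/5) = 5/968.

R = 5/968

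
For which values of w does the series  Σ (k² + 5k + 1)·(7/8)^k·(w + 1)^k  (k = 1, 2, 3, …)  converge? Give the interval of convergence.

The ratio of consecutive coefficients is [((k+1)² + 5(k+1) + 1)/(k² + 5k + 1)] · 7/8 → 7/8.
Thus R = 1/(7/8) = 8/7.
At w = 1/7: the k-th term does not approach 0; divergence by the term test.
At w = -15/7: the terms do not tend to 0, so the series diverges.

(-15/7, 1/7)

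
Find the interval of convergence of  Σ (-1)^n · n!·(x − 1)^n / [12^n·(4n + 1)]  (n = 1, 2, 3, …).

By the ratio test, |a_{n+1}/a_n| = (n+1) · 1/12 · (4n + 1)/(4(n+1) + 1) → ∞.
The terms grow without bound for any (x − 1) ≠ 0, so R = 0 (convergence only at x = 1).

{1}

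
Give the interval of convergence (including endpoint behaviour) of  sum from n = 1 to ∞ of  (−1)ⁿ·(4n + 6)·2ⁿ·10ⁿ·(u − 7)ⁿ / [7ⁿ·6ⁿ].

(49/10, 91/10)

Ratio test: |a_{n+1}/a_n| = [(4(n+1) + 6)/(4n + 6)] · 2·10/(7·6) → 10/21 as n → ∞.
The series converges when 10/21 · |u − 7| < 1, giving R = 21/10.
Check u = 91/10: the terms do not tend to 0, so the series diverges.
When u = 49/10, the terms do not tend to 0, so the series diverges.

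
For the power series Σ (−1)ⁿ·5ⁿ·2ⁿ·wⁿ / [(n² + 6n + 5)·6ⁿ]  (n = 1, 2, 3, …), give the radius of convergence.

The ratio of consecutive coefficients is [(n² + 6n + 5)/((n+1)² + 6(n+1) + 5)] · 5·2/6 → 5/3.
The series converges when 5/3 · |w| < 1, giving R = 3/5.

R = 3/5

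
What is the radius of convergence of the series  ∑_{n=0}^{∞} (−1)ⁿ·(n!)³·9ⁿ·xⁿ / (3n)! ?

R = 3

The ratio of consecutive coefficients is (n+1)³/[(3n+1)·(3n+2)·(3n+3)] · 9 → 1/3.
The series converges when 1/3 · |x| < 1, giving R = 3.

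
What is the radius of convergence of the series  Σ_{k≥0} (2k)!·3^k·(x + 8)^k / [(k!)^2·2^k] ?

R = 1/6

By the ratio test, |a_{k+1}/a_k| = (2k+1)·(2k+2)/(k+1)² · 3/2 → 6.
Hence the series converges for |x + 8| < 1/(6) = 1/6, so the radius of convergence is 1/6.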